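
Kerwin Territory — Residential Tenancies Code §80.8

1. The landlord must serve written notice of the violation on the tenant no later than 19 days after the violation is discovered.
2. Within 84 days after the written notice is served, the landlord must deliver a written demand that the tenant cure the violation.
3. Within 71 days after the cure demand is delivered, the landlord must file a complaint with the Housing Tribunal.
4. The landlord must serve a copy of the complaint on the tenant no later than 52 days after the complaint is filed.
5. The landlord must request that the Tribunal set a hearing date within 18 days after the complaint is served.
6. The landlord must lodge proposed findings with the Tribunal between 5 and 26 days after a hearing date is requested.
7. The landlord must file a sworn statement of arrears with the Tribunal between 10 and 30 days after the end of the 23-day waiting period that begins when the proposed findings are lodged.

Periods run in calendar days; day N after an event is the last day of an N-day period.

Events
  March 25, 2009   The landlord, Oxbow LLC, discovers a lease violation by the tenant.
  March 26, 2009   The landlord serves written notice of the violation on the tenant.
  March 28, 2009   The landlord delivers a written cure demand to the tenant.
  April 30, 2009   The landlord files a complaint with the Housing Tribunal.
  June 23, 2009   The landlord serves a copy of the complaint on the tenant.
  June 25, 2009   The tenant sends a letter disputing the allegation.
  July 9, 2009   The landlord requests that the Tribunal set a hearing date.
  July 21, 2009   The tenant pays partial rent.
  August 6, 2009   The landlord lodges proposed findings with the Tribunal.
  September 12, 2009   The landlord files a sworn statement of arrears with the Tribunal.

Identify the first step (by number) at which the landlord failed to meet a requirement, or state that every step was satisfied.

Step 4

(1) due by March 25, 2009 + 19 days = April 13, 2009; done March 26, 2009 — timely.
(2) due by March 26, 2009 + 84 days = June 18, 2009; done March 28, 2009 — timely.
(3) due by March 28, 2009 + 71 days = June 7, 2009; April 30, 2009 is within that limit.
(4) due by April 30, 2009 + 52 days = June 21, 2009; June 23, 2009 misses that deadline by 2 days.
The analysis stops there.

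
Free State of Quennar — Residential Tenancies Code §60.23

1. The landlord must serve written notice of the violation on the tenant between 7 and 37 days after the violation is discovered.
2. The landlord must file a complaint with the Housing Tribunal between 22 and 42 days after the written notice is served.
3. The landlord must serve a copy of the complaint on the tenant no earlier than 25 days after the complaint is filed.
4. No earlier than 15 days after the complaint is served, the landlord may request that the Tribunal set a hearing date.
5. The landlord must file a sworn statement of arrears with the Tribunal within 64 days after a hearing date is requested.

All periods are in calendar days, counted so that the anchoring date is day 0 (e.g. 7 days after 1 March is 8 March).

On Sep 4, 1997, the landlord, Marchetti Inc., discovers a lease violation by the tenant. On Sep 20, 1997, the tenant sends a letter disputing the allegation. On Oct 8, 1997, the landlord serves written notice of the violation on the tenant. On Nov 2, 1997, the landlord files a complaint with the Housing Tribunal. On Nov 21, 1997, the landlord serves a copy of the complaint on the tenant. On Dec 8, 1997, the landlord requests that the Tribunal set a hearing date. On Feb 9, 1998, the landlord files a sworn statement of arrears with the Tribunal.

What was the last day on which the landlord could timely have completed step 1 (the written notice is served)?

Step 1 runs from Sep 4, 1997, when the violation is discovered. The window is 7–37 days after Sep 4, 1997; it closes on Oct 11, 1997.

Oct 11, 1997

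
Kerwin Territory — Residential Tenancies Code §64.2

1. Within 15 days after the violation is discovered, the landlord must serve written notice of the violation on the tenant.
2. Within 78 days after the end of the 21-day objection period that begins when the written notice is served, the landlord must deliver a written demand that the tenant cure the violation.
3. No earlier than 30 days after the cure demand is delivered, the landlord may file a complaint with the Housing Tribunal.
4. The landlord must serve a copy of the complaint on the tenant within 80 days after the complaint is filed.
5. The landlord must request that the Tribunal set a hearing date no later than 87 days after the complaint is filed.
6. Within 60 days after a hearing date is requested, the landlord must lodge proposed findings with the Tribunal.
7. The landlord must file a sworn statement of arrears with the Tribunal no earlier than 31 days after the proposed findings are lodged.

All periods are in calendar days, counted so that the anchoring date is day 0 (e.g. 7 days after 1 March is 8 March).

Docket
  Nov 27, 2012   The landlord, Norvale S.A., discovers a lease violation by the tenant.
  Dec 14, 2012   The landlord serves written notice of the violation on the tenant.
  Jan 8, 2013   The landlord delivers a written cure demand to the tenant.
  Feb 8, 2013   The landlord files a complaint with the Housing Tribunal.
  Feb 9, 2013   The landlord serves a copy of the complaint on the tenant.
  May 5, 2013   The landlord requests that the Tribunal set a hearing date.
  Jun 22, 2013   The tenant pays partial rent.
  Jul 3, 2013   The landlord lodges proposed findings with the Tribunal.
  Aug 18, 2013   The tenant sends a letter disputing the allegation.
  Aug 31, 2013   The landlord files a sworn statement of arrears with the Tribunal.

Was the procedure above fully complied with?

No

(1) due by Nov 27, 2012 + 15 days = Dec 12, 2012; done Dec 14, 2012 — 2 days late.
The procedure was therefore not followed at step 1.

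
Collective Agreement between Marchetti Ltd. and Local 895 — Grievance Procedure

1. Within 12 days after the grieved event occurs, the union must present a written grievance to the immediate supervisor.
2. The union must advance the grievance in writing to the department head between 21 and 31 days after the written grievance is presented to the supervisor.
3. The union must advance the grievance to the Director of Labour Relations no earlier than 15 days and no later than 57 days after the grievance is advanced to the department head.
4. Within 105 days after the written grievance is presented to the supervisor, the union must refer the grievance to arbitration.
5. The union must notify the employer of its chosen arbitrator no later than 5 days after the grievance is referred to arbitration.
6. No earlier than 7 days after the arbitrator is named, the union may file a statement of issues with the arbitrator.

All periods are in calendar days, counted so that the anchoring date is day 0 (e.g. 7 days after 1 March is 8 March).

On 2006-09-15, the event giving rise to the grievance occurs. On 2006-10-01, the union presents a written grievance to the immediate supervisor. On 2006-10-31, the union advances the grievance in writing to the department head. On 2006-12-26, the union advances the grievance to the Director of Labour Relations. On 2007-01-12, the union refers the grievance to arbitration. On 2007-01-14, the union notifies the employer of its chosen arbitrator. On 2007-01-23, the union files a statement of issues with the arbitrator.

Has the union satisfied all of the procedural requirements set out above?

Step 1 — counting 12 days from 2006-09-15 (when the grieved event occurs) gives a deadline of 2006-09-27; 2006-10-01 misses that deadline by 4 days.

No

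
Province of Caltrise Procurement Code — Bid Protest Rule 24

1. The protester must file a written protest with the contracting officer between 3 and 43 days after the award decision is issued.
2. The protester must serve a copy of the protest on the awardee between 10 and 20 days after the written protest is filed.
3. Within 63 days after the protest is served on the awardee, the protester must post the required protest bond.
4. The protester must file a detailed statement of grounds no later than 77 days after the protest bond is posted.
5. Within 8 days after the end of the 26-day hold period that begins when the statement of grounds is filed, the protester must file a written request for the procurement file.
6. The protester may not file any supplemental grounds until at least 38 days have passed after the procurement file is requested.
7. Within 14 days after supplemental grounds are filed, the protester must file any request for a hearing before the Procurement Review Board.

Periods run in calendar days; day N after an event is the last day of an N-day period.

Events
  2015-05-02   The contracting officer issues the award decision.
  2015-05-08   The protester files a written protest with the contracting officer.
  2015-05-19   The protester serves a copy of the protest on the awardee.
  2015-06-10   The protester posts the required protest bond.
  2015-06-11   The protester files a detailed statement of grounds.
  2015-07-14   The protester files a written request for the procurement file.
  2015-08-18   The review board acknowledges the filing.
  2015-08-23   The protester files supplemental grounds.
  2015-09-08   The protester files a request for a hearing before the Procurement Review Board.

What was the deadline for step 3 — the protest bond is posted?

2015-07-21

Step 3 runs from 2015-05-19, when the protest is served on the awardee. 63 days after 2015-05-19 is 2015-07-21.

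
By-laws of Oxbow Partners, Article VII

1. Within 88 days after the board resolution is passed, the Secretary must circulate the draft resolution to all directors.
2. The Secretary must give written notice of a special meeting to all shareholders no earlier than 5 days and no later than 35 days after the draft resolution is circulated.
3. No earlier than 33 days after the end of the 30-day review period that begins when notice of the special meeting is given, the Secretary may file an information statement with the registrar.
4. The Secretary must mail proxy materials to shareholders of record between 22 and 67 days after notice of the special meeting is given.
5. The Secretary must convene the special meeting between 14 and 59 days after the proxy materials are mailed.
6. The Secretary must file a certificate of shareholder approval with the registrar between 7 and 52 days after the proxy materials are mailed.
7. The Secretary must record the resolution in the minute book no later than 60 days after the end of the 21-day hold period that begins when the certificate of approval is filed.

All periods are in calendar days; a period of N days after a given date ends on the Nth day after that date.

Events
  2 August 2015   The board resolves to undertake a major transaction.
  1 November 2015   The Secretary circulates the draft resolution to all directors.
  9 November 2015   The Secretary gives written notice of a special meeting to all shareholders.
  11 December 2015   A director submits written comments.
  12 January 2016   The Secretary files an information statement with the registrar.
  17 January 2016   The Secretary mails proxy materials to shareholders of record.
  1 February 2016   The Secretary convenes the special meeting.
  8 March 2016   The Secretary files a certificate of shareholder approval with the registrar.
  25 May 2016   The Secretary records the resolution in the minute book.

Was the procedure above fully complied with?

Step 1: 88 days after 2 August 2015 (when the board resolution is passed) is 29 October 2015; done 1 November 2015 — 3 days late.
The procedure was therefore not followed at step 1.

No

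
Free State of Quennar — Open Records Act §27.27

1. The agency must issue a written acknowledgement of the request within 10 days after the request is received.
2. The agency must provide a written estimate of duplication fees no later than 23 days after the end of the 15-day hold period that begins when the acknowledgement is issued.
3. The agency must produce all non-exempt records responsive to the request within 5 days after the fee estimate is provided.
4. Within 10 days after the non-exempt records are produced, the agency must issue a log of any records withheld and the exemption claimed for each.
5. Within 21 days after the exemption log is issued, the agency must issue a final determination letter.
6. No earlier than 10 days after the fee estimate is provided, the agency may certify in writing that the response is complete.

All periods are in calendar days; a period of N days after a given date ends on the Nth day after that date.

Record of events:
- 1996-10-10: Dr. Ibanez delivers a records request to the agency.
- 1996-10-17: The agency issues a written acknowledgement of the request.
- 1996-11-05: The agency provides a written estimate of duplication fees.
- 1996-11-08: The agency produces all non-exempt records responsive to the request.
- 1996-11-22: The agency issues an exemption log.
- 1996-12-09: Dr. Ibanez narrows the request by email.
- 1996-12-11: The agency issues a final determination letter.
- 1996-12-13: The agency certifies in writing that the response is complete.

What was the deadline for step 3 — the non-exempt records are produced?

1996-11-10

Step 3 runs from 1996-11-05, when the fee estimate is provided. 5 days after 1996-11-05 is 1996-11-10.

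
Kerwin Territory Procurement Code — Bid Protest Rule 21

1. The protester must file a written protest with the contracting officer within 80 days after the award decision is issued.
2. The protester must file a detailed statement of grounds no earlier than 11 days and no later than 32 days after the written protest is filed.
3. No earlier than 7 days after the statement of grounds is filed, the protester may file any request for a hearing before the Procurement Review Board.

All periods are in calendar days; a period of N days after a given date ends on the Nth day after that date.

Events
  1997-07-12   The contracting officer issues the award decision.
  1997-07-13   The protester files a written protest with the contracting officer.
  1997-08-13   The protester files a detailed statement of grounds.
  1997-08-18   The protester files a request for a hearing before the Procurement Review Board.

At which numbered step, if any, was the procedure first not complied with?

(1) due by 1997-07-12 + 80 days = 1997-09-30; 1997-07-13 is within that limit.
(2) the permitted window runs from 1997-07-13 + 11 = 1997-07-24 to 1997-07-13 + 32 = 1997-08-14; done 1997-08-13 — within the window.
(3) permitted from 1997-08-13 + 7 days = 1997-08-20 onward; acted on 1997-08-18, 2 days prematurely.
No need to go further; step 3 was not satisfied.

Step 3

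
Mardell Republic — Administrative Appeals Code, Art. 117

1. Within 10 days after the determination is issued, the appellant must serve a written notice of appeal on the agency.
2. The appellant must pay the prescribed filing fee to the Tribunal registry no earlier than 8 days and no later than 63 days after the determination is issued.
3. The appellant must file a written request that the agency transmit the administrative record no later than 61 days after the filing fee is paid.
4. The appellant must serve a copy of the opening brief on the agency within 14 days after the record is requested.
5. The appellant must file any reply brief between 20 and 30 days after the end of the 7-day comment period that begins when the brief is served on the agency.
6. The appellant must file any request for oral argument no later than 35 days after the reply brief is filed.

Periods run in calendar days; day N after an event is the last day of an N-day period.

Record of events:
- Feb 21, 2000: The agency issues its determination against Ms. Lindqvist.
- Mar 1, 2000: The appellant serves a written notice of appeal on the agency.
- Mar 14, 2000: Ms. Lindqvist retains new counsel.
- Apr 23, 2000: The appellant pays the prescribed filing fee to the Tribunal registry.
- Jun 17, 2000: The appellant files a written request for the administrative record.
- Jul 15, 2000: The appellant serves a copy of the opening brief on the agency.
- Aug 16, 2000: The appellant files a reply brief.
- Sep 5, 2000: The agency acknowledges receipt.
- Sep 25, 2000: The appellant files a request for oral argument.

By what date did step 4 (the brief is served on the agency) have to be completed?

Step 4 runs from Jun 17, 2000, when the record is requested. 14 days after Jun 17, 2000 is Jul 1, 2000.

Jul 1, 2000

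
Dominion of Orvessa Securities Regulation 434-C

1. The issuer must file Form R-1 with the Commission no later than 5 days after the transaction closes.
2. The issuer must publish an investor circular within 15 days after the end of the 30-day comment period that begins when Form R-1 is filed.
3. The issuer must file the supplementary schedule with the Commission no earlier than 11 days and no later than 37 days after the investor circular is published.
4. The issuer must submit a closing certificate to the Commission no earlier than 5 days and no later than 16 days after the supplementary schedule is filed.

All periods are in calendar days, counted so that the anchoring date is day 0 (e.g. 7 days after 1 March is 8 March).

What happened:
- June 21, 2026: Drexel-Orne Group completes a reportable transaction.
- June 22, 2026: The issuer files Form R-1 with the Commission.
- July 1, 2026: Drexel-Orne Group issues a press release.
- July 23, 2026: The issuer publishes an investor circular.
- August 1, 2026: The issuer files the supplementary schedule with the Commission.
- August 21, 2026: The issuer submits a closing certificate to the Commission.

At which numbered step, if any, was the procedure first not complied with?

Step 1: 5 days after June 21, 2026 (when the transaction closes) is June 26, 2026; June 22, 2026 is within that limit.
Step 2: 15 days after July 22, 2026 (end of the 30-day comment period, which began when Form R-1 is filed on June 22, 2026) is August 6, 2026; completed July 23, 2026, before the deadline.
Step 3: the window is 11–37 days after July 23, 2026 (when the investor circular is published), so August 3, 2026 through August 29, 2026; August 1, 2026 is 2 days too early.
Later steps need not be reached.

Step 3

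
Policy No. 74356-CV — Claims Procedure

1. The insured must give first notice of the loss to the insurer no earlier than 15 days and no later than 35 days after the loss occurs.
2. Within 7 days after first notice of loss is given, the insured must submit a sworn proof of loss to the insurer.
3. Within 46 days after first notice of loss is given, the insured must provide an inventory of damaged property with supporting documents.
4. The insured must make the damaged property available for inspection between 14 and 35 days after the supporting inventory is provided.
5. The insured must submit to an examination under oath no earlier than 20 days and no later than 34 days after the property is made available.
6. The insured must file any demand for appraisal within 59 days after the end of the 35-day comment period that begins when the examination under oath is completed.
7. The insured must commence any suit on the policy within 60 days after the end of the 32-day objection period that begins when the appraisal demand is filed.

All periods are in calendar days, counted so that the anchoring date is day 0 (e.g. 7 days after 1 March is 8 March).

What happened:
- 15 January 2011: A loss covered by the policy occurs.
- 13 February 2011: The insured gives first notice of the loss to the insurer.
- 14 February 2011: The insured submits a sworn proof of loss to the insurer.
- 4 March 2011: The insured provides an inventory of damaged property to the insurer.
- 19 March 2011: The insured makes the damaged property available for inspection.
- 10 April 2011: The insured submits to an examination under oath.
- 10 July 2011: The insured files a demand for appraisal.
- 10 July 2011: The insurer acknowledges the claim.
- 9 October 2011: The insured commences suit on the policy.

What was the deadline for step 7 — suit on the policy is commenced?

The appraisal demand is filed on 10 July 2011; the 32-day objection period therefore ends 11 August 2011, and step 7 runs from that date. 60 days after 11 August 2011 is 10 October 2011.

10 October 2011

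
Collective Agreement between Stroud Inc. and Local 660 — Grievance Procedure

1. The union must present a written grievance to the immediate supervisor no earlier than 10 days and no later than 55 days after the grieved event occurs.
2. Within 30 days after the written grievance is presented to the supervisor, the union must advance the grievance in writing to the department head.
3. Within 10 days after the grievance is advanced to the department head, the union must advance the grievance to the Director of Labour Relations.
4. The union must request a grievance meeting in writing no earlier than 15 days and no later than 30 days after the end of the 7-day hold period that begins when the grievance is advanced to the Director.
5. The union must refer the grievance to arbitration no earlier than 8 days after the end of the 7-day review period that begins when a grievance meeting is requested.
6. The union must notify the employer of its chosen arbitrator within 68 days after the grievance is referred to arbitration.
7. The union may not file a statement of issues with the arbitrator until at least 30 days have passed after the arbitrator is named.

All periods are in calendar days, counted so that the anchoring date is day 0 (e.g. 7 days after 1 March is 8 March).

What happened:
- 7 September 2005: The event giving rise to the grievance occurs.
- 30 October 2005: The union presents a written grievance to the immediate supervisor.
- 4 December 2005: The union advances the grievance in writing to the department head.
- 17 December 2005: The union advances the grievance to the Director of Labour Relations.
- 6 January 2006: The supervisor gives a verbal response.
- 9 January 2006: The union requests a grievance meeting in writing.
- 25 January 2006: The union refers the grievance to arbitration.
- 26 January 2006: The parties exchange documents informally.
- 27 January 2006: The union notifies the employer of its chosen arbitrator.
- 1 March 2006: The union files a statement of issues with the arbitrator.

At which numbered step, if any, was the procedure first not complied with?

(1) the permitted window runs from 7 September 2005 + 10 = 17 September 2005 to 7 September 2005 + 55 = 1 November 2005; 30 October 2005 falls inside that range.
(2) due by 30 October 2005 + 30 days = 29 November 2005; 4 December 2005 misses that deadline by 5 days.
The procedure was therefore not followed at step 2.

Step 2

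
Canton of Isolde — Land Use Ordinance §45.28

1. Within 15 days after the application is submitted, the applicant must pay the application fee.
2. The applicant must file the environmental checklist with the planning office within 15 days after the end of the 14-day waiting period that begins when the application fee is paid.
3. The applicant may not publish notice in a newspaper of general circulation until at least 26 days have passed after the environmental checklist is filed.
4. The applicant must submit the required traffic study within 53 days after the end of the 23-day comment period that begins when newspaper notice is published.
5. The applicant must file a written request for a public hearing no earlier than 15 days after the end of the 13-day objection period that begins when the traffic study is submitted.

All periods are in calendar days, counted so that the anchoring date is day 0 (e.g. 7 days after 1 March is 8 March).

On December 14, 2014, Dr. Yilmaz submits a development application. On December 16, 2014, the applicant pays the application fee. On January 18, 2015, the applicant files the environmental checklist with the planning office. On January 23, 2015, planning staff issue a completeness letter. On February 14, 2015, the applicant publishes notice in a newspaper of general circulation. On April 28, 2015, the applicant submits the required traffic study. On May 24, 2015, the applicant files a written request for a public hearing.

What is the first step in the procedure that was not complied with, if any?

Step 1 — counting 15 days from December 14, 2014 (when the application is submitted) gives a deadline of December 29, 2014; done December 16, 2014 — timely.
Step 2 — counting 15 days from December 30, 2014 (end of the 14-day waiting period, which began when the application fee is paid on December 16, 2014) gives a deadline of January 14, 2015; January 18, 2015 misses that deadline by 4 days.
The analysis stops there.

Step 2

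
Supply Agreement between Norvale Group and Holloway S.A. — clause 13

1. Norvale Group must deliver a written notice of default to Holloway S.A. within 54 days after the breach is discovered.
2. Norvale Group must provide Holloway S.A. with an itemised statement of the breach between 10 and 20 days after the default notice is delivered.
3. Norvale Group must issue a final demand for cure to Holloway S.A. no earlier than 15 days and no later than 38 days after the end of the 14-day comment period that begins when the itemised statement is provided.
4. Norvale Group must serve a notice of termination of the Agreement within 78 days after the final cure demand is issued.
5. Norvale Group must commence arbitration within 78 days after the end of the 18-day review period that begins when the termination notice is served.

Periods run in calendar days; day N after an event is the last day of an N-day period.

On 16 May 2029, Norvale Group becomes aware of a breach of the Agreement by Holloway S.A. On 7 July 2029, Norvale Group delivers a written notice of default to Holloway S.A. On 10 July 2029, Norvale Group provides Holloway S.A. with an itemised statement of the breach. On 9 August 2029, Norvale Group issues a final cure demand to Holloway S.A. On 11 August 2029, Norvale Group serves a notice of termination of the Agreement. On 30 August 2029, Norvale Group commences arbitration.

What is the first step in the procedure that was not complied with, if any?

Step 2

(1) due by 16 May 2029 + 54 days = 9 July 2029; done 7 July 2029 — timely.
(2) the permitted window runs from 7 July 2029 + 10 = 17 July 2029 to 7 July 2029 + 20 = 27 July 2029; done 10 July 2029 — 7 days before the window opened.
No need to go further; step 2 was not satisfied.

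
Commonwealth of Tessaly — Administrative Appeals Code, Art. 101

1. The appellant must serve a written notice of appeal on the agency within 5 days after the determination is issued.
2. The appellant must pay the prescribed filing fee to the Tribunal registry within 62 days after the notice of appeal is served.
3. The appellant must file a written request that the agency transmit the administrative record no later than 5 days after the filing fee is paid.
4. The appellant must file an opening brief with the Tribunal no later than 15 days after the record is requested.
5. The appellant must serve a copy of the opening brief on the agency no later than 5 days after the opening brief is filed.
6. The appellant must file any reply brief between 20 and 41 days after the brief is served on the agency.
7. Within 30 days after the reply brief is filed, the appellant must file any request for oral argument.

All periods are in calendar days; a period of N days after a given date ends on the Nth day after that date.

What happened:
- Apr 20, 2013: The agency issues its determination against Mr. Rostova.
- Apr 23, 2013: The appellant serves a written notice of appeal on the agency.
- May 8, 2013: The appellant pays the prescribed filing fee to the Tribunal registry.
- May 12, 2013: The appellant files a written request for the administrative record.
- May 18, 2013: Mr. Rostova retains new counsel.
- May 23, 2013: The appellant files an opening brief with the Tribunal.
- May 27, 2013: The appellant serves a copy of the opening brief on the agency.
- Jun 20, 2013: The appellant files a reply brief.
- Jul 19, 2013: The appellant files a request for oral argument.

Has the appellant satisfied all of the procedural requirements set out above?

Yes

(1) due by Apr 20, 2013 + 5 days = Apr 25, 2013; done Apr 23, 2013 — timely.
(2) due by Apr 23, 2013 + 62 days = Jun 24, 2013; completed May 8, 2013, before the deadline.
(3) due by May 8, 2013 + 5 days = May 13, 2013; done May 12, 2013 — timely.
(4) due by May 12, 2013 + 15 days = May 27, 2013; completed May 23, 2013, before the deadline.
(5) due by May 23, 2013 + 5 days = May 28, 2013; May 27, 2013 is within that limit.
(6) the permitted window runs from May 27, 2013 + 20 = Jun 16, 2013 to May 27, 2013 + 41 = Jul 7, 2013; done Jun 20, 2013 — within the window.
(7) due by Jun 20, 2013 + 30 days = Jul 20, 2013; Jul 19, 2013 is within that limit.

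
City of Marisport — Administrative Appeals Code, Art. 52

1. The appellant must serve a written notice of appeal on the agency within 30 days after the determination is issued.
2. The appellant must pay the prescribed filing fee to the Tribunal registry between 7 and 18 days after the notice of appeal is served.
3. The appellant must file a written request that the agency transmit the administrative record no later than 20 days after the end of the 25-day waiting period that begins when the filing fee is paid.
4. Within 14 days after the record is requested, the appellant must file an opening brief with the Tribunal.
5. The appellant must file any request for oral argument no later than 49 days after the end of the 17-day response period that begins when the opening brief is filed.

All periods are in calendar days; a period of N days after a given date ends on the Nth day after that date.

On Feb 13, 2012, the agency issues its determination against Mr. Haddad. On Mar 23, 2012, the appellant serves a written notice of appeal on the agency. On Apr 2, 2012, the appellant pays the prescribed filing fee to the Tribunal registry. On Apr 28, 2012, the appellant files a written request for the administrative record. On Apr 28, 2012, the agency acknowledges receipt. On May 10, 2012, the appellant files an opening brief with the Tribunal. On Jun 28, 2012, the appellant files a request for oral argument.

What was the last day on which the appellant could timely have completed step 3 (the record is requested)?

The filing fee is paid on Apr 2, 2012; the 25-day waiting period therefore ends Apr 27, 2012, and step 3 runs from that date. 20 days after Apr 27, 2012 is May 17, 2012.

May 17, 2012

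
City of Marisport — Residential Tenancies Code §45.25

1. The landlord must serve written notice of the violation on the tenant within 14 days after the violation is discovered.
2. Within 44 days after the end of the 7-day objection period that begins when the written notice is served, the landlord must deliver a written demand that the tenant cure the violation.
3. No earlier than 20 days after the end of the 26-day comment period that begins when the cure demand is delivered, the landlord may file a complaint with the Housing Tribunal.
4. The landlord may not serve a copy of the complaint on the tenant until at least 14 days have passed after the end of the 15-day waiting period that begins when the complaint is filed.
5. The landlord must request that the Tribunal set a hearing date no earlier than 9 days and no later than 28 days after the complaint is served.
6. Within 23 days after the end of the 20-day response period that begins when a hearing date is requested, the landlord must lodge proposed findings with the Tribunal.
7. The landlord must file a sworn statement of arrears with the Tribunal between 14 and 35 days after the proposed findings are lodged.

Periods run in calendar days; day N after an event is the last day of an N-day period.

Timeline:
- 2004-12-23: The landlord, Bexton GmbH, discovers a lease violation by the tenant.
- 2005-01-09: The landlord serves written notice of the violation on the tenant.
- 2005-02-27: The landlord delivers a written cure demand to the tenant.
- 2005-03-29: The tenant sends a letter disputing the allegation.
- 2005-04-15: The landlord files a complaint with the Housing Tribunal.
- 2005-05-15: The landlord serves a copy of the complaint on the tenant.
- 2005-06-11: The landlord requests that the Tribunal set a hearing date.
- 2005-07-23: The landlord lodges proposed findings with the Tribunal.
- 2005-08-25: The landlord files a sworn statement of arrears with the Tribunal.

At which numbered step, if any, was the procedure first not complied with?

Step 1

Step 1 — counting 14 days from 2004-12-23 (when the violation is discovered) gives a deadline of 2005-01-06; not done until 2005-01-09, 3 days after the deadline.
That is the first point of non-compliance.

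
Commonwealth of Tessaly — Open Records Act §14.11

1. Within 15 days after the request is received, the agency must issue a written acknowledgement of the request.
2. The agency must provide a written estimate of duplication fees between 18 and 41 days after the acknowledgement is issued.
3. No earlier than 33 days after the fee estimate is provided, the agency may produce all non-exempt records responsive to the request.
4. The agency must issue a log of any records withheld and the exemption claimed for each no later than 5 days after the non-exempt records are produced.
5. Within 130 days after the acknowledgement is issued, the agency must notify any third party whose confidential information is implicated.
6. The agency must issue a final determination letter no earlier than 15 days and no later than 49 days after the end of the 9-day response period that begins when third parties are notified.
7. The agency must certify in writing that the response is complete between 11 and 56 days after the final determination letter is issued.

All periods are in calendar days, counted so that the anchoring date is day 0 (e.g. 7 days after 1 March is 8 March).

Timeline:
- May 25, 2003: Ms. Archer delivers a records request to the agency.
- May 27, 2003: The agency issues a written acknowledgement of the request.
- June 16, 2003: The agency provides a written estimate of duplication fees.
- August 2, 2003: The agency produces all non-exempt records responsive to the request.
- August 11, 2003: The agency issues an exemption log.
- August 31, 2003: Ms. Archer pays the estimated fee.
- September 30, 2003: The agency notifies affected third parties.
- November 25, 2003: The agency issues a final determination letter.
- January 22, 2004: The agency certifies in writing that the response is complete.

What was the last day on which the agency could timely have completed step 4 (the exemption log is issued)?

August 7, 2003

Step 4 runs from August 2, 2003, when the non-exempt records are produced. 5 days after August 2, 2003 is August 7, 2003.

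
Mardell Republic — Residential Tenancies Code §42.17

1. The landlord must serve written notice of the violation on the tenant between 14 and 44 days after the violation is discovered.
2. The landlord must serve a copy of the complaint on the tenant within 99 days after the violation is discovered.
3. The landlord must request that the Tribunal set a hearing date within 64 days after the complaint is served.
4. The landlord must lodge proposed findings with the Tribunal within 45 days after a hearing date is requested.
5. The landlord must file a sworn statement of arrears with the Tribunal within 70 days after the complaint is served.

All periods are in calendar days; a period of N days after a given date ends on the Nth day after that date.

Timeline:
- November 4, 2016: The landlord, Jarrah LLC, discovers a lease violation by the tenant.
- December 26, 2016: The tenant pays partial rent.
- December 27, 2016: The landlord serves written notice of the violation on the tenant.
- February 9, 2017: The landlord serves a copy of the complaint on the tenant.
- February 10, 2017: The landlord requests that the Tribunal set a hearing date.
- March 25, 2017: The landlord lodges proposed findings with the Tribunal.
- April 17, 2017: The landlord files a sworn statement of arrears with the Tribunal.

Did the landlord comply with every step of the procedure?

No

Step 1: the window is 14–44 days after November 4, 2016 (when the violation is discovered), so November 18, 2016 through December 18, 2016; December 27, 2016 is 9 days past the end of the window.
The procedure was therefore not followed at step 1.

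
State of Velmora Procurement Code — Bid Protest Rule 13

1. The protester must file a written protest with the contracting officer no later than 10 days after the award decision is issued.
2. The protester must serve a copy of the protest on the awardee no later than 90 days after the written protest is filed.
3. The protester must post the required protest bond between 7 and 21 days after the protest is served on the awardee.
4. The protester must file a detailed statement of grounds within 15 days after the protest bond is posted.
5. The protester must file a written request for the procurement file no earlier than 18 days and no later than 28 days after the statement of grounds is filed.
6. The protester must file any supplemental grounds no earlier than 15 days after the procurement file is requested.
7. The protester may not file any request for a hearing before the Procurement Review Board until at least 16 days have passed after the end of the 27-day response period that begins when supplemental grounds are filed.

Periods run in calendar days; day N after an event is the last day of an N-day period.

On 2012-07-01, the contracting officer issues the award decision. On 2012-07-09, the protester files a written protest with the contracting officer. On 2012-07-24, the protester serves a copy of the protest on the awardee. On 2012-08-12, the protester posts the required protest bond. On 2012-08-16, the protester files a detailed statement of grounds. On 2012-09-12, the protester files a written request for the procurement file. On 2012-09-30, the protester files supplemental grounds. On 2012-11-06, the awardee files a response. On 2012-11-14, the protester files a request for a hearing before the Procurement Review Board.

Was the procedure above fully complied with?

Yes

(1) due by 2012-07-01 + 10 days = 2012-07-11; 2012-07-09 is within that limit.
(2) due by 2012-07-09 + 90 days = 2012-10-07; completed 2012-07-24, before the deadline.
(3) the permitted window runs from 2012-07-24 + 7 = 2012-07-31 to 2012-07-24 + 21 = 2012-08-14; 2012-08-12 falls inside that range.
(4) due by 2012-08-12 + 15 days = 2012-08-27; completed 2012-08-16, before the deadline.
(5) the permitted window runs from 2012-08-16 + 18 = 2012-09-03 to 2012-08-16 + 28 = 2012-09-13; 2012-09-12 falls inside that range.
(6) permitted from 2012-09-12 + 15 days = 2012-09-27 onward; done 2012-09-30, after the minimum wait.
(7) permitted from 2012-10-27 + 16 days = 2012-11-12 onward; done 2012-11-14, after the minimum wait.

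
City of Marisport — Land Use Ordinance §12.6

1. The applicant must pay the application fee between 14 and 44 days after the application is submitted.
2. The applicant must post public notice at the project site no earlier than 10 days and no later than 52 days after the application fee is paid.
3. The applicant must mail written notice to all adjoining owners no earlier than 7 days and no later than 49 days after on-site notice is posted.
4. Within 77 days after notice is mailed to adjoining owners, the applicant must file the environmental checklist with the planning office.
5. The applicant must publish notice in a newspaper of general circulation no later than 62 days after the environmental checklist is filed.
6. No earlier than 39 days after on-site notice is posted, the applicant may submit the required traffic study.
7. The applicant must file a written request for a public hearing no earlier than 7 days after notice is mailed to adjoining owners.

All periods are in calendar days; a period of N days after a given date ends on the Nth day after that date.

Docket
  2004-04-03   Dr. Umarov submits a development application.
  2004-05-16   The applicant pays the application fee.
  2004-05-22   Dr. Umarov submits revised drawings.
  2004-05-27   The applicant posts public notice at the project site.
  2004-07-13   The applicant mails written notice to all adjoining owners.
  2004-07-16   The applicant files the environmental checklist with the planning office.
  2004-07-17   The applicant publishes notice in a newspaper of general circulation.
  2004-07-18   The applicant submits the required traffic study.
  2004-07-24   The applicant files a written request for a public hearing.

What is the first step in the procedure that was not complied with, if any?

None — every step was satisfied

Step 1: the window is 14–44 days after 2004-04-03 (when the application is submitted), so 2004-04-17 through 2004-05-17; done 2004-05-16, which is between those dates.
Step 2: the window is 10–52 days after 2004-05-16 (when the application fee is paid), so 2004-05-26 through 2004-07-07; done 2004-05-27 — within the window.
Step 3: the window is 7–49 days after 2004-05-27 (when on-site notice is posted), so 2004-06-03 through 2004-07-15; done 2004-07-13 — within the window.
Step 4: 77 days after 2004-07-13 (when notice is mailed to adjoining owners) is 2004-09-28; 2004-07-16 is within that limit.
Step 5: 62 days after 2004-07-16 (when the environmental checklist is filed) is 2004-09-16; completed 2004-07-17, before the deadline.
Step 6: the earliest permitted date is 39 days after 2004-05-27 (when on-site notice is posted), i.e. 2004-07-05; done 2004-07-18 — permitted.
Step 7: the earliest permitted date is 7 days after 2004-07-13 (when notice is mailed to adjoining owners), i.e. 2004-07-20; done 2004-07-24 — permitted.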